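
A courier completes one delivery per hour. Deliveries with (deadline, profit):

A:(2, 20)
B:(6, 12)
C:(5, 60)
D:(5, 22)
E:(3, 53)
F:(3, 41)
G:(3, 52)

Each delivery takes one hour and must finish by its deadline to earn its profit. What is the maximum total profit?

240

By profit: C(d5,60), E(d3,53), G(d3,52), F(d3,41), D(d5,22), A(d2,20), B(d6,12)
C→slot 5; E→slot 3; G→slot 2; F→slot 1; D→slot 4; A skipped; B→slot 6.
Profit = 41 + 52 + 53 + 22 + 60 + 12 = 240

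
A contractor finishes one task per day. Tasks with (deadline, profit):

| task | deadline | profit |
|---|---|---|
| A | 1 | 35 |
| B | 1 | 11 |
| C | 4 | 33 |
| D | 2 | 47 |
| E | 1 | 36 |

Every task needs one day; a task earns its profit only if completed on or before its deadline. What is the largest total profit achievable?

116

Take jobs in profit order; each goes to the latest open slot no later than its deadline.
By profit: D(d2,47), E(d1,36), A(d1,35), C(d4,33), B(d1,11)
D→slot 2; E→slot 1; A skipped; C→slot 4; B skipped.
Profit = 36 + 47 + 33 = 116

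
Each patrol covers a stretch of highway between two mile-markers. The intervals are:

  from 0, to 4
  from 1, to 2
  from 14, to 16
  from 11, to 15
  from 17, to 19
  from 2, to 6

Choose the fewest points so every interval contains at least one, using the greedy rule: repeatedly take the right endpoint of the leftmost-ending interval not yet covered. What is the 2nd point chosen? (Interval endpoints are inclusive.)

Process intervals by earliest right end; each time one isn't hit yet, stab at its right endpoint.
Sorted: [1,2] [0,4] [2,6] [11,15] [14,16] [17,19]
{[1,2],[0,4],[2,6]} hit by 2; {[11,15],[14,16]} hit by 15; {[17,19]} hit by 19.
Points: 2, 15, 19 (3 total).

15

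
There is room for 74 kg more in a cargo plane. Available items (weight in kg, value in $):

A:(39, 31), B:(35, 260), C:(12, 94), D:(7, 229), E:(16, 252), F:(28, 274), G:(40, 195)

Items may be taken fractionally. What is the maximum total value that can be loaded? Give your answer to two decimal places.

930.71

Ratios (sorted): D 32.71, E 15.75, F 9.79, C 7.83, B 7.43, G 4.88, A 0.79
take D (7 @ 229); take E (16 @ 252); take F (28 @ 274); take C (12 @ 94); take 11/35 of B → 81.71. Capacity used 74/74.
Total value = 930.71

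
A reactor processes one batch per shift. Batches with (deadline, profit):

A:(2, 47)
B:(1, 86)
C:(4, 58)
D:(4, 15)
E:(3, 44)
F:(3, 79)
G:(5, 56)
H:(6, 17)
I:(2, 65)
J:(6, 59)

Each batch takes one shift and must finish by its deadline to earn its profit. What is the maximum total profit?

Sort by profit descending; place each in the latest free slot ≤ its deadline.
By profit: B(d1,86), F(d3,79), I(d2,65), J(d6,59), C(d4,58), G(d5,56), A(d2,47), E(d3,44), H(d6,17), D(d4,15)
B→slot 1; F→slot 3; I→slot 2; J→slot 6; C→slot 4; G→slot 5; A skipped; E skipped; H skipped; D skipped.
Profit = 86 + 65 + 79 + 58 + 56 + 59 = 403

403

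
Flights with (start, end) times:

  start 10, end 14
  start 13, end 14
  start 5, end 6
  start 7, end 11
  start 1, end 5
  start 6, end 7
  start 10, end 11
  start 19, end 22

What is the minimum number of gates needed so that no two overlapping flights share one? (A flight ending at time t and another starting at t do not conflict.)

Events (time:±→running): 1:+→1 5:-→0 5:+→1 6:-→0 6:+→1 7:-→0 7:+→1 10:+→2 10:+→3 … peak 3.

3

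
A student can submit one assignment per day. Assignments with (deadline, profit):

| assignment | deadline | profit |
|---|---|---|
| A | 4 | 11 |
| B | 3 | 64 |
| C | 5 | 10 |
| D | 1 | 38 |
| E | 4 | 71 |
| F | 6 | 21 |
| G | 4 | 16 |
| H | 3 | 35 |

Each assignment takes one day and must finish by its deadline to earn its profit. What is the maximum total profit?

239

Take jobs in profit order; each goes to the latest open slot no later than its deadline.
By profit: E(d4,71), B(d3,64), D(d1,38), H(d3,35), F(d6,21), G(d4,16), A(d4,11), C(d5,10)
E→slot 4; B→slot 3; D→slot 1; H→slot 2; F→slot 6; G skipped; A skipped; C→slot 5.
Profit = 38 + 35 + 64 + 71 + 10 + 21 = 239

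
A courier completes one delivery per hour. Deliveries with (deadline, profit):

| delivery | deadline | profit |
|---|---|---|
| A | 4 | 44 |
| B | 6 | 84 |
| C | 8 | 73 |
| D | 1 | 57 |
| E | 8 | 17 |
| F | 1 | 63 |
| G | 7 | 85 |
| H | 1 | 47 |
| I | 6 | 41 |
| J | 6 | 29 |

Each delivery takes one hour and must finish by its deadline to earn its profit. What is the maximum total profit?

Sort by profit descending; place each in the latest free slot ≤ its deadline.
By profit: G(d7,85), B(d6,84), C(d8,73), F(d1,63), D(d1,57), H(d1,47), A(d4,44), I(d6,41), J(d6,29), E(d8,17)
G→slot 7; B→slot 6; C→slot 8; F→slot 1; D skipped; H skipped; A→slot 4; I→slot 5; J→slot 3; E→slot 2.
Profit = 63 + 17 + 29 + 44 + 41 + 84 + 85 + 73 = 436

436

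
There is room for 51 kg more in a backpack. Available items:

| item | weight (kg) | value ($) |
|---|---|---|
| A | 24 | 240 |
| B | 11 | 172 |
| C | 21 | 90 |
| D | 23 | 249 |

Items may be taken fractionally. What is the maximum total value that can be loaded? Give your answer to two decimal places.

591.00

Sort by value per unit weight and fill in that order.
Ratios (sorted): B 15.64, D 10.83, A 10.00, C 4.29
take B (11 @ 172); take D (23 @ 249); take 17/24 of A → 170.00. Capacity used 51/51.
Total value = 591.00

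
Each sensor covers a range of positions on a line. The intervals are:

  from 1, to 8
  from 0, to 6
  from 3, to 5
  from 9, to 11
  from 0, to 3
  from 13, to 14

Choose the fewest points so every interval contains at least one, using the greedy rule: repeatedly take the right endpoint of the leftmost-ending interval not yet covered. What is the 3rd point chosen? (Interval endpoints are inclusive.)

14

By right end: [0,3]  [3,5]  [0,6]  [1,8]  [9,11]  [13,14]
[0,3] uncovered → point at 3; [9,11] uncovered → point at 11; [13,14] uncovered → point at 14.
Points: 3, 11, 14 (3 total).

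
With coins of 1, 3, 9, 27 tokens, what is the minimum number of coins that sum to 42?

Use the largest denomination that fits, subtract, and repeat.
42 = 1×27 + 1×9 + 2×3
Total coins = 1 + 1 + 2 = 4

4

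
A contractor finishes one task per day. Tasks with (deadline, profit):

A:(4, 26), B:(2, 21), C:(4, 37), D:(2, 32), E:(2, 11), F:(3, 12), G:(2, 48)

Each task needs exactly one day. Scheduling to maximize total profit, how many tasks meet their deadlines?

Sort by profit descending; place each in the latest free slot ≤ its deadline.
Profit order: G=48 C=37 D=32 A=26 B=21 F=12 E=11
Assign: G→slot 2, C→slot 4, D→slot 1, A→slot 3, B skipped, F skipped, E skipped.
Slots: [1:D] [2:G] [3:A] [4:C]
4 of 7 scheduled.

4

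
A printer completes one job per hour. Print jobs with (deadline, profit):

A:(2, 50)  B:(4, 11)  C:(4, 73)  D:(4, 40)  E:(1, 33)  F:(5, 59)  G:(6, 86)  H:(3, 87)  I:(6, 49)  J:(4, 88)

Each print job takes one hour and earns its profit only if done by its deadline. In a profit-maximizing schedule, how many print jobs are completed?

6

Sort by profit descending; place each in the latest free slot ≤ its deadline.
Profit order: J=88 H=87 G=86 C=73 F=59 A=50 I=49 D=40 E=33 B=11
Assign: J→slot 4, H→slot 3, G→slot 6, C→slot 2, F→slot 5, A→slot 1, I skipped, D skipped, E skipped, B skipped.
Slots: [1:A] [2:C] [3:H] [4:J] [5:F] [6:G]
6 of 10 scheduled.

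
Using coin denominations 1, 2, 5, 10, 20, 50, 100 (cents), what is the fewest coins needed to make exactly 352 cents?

5

352 = 3×100 + 1×50 + 1×2
Total coins = 3 + 1 + 1 = 5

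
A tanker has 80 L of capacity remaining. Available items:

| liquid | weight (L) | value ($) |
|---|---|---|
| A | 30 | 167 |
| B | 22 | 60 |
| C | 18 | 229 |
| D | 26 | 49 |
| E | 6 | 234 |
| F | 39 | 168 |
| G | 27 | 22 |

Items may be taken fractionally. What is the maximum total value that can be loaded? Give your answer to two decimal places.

Ratios (sorted): E 39.00, C 12.72, A 5.57, F 4.31, B 2.73, D 1.88, G 0.81
take E (6 @ 234); take C (18 @ 229); take A (30 @ 167); take 26/39 of F → 112.00. Capacity used 80/80.
Total value = 742.00

742.00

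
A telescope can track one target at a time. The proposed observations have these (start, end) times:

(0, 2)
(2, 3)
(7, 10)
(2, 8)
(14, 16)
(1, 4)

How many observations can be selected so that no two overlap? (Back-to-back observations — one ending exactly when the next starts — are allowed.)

4

Order by finish time; keep every interval that doesn't clash with the previous kept one.
By end time: (0,2), (2,3), (1,4), (2,8), (7,10), (14,16).
Pick (0,2); next start ≥ 2 → (2,3); next start ≥ 3 → (7,10); next start ≥ 10 → (14,16).
Selected 4 observations.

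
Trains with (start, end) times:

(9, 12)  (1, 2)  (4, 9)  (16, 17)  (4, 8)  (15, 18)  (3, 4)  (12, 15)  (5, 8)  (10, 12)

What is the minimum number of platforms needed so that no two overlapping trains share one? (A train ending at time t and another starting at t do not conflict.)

3

starts: [1, 3, 4, 4, 5, 9, 10, 12, 15, 16]
ends:   [2, 4, 8, 8, 9, 12, 12, 15, 17, 18]
s1→1 e2→0 s3→1 e4→0 s4→1 s4→2 s5→3  — peak 3.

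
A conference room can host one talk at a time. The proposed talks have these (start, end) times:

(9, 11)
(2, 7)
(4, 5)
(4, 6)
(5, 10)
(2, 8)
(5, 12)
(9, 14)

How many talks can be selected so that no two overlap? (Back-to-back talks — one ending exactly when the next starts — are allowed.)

2

Order by finish time; keep every interval that doesn't clash with the previous kept one.
Sorted by end: (4,5)  (4,6)  (2,7)  (2,8)  (5,10)  (9,11)  (5,12)  (9,14)
take (4,5); skip (2,7); take (5,10); skip (5,12).
Selected 2 talks.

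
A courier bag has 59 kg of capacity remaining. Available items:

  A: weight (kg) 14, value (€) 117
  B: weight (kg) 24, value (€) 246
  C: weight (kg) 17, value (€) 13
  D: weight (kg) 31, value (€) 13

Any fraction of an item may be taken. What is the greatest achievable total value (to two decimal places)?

377.68

Sort by value per unit weight and fill in that order.
Order: B (246/24=10.25) > A (117/14=8.36) > C (13/17=0.76) > D (13/31=0.42)
Fill: take B (24 @ 246) → take A (14 @ 117) → take C (17 @ 13) → take 4/31 of D → 1.68; 59/59 used.
Total value = 377.68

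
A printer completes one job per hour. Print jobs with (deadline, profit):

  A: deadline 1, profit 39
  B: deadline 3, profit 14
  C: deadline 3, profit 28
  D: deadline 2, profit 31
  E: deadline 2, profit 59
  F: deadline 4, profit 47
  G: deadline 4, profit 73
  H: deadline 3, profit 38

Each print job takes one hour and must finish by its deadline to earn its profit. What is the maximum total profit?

218

Sort by profit descending; place each in the latest free slot ≤ its deadline.
Profit order: G=73 E=59 F=47 A=39 H=38 D=31 C=28 B=14
Assign: G→slot 4, E→slot 2, F→slot 3, A→slot 1, H skipped, D skipped, C skipped, B skipped.
Slots: [1:A] [2:E] [3:F] [4:G]
Profit = 39 + 59 + 47 + 73 = 218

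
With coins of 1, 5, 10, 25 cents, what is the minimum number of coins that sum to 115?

Use the largest denomination that fits, subtract, and repeat.
115 − 4×25→15 − 1×10→5 − 1×5→0
Total coins = 4 + 1 + 1 = 6

6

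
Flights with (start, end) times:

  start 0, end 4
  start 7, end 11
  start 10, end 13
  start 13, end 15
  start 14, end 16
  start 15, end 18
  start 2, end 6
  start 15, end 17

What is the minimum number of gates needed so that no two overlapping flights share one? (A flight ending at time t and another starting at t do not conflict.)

Events (time:±→running): 0:+→1 2:+→2 4:-→1 6:-→0 7:+→1 10:+→2 11:-→1 13:-→0 13:+→1 14:+→2 15:-→1 15:+→2 15:+→3 … peak 3.

3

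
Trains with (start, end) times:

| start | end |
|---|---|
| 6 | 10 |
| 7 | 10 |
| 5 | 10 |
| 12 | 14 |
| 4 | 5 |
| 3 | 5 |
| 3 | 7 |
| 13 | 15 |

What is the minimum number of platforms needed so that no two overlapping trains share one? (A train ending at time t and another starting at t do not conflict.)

starts: [3, 3, 4, 5, 6, 7, 12, 13]
ends:   [5, 5, 7, 10, 10, 10, 14, 15]
s3→1 s3→2 s4→3  — peak 3.

3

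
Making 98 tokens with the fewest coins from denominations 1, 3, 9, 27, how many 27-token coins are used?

3

98 − 3×27→17 − 1×9→8 − 2×3→2 − 2×1→0
Count of 27: 3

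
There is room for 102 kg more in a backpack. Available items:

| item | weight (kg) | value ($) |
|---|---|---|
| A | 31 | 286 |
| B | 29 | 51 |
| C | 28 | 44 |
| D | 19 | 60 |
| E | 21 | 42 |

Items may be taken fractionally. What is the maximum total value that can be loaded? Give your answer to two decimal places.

Ratios (sorted): A 9.23, D 3.16, E 2.00, B 1.76, C 1.57
take A (31 @ 286); take D (19 @ 60); take E (21 @ 42); take B (29 @ 51); take 2/28 of C → 3.14. Capacity used 102/102.
Total value = 442.14

442.14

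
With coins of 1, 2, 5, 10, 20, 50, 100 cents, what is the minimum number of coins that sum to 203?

4

203 = 2×100 + 1×2 + 1×1
Total coins = 2 + 1 + 1 = 4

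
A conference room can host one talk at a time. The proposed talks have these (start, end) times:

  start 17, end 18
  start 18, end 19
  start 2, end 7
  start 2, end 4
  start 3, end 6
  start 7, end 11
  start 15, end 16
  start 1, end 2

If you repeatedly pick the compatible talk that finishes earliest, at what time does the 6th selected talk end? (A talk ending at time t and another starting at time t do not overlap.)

Sort by end time and greedily take each interval whose start is ≥ the last chosen end.
By end time: (1,2), (2,4), (3,6), (2,7), (7,11), (15,16), (17,18), (18,19).
Pick (1,2); next start ≥ 2 → (2,4); next start ≥ 4 → (7,11); next start ≥ 11 → (15,16); next start ≥ 16 → (17,18); next start ≥ 18 → (18,19).
Selected: (1,2) (2,4) (7,11) (15,16) (17,18) (18,19)

19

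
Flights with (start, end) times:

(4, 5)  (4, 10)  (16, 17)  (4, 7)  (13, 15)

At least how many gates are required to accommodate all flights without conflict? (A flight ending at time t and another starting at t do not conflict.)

Count concurrent intervals with a sweep; the peak is the room count.
starts: [4, 4, 4, 13, 16]
ends:   [5, 7, 10, 15, 17]
s4→1 s4→2 s4→3  — peak 3.

3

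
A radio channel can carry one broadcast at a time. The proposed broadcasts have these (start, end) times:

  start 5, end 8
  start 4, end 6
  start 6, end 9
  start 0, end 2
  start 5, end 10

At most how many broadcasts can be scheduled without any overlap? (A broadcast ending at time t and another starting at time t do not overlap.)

Order by finish time; keep every interval that doesn't clash with the previous kept one.
Sorted by end: (0,2)  (4,6)  (5,8)  (6,9)  (5,10)
take (0,2); take (4,6); skip (5,8); take (6,9).
Selected 3 broadcasts.

3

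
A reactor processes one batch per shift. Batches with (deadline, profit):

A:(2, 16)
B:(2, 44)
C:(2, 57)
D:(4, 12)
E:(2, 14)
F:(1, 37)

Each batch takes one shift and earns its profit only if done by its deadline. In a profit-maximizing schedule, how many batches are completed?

Take jobs in profit order; each goes to the latest open slot no later than its deadline.
Profit order: C=57 B=44 F=37 A=16 E=14 D=12
Assign: C→slot 2, B→slot 1, F skipped, A skipped, E skipped, D→slot 4.
Slots: [1:B] [2:C] [4:D]
3 of 6 scheduled.

3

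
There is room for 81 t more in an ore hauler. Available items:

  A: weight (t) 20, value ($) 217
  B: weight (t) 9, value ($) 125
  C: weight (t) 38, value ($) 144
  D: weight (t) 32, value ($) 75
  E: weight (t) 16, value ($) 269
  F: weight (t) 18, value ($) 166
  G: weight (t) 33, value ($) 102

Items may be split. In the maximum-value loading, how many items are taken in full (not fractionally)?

4

Greedy by value/weight ratio, highest first.
Ratios (sorted): E 16.81, B 13.89, A 10.85, F 9.22, C 3.79, G 3.09, D 2.34
take E (16 @ 269); take B (9 @ 125); take A (20 @ 217); take F (18 @ 166); take 18/38 of C → 68.21. Capacity used 81/81.
4 item(s) taken whole; one partial (take 18/38 of C).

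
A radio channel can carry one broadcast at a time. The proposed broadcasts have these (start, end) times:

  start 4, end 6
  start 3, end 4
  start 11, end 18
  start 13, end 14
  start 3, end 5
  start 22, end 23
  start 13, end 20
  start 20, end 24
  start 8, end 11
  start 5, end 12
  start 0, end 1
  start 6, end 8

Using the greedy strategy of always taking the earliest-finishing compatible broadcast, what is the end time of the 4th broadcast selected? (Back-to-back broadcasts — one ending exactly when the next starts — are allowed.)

8

By end time: (0,1), (3,4), (3,5), (4,6), (6,8), (8,11), (5,12), (13,14), (11,18), (13,20), (22,23), (20,24).
Pick (0,1); next start ≥ 1 → (3,4); next start ≥ 4 → (4,6); next start ≥ 6 → (6,8); next start ≥ 8 → (8,11); next start ≥ 11 → (13,14); next start ≥ 14 → (22,23).
Selected: (0,1) (3,4) (4,6) (6,8) (8,11) (13,14) (22,23)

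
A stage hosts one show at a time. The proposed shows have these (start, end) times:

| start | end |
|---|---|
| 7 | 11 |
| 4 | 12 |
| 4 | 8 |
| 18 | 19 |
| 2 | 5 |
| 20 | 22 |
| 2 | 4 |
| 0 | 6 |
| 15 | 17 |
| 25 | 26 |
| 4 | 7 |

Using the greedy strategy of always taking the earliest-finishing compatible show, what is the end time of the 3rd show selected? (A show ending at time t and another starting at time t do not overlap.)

11

Sorted by end: (2,4)  (2,5)  (0,6)  (4,7)  (4,8)  (7,11)  (4,12)  (15,17)  (18,19)  (20,22)  (25,26)
take (2,4); skip (2,5); skip (0,6); take (4,7); skip (4,8); take (7,11); skip (4,12); take (15,17); take (18,19); take (20,22); take (25,26).
Selected: (2,4) (4,7) (7,11) (15,17) (18,19) (20,22) (25,26)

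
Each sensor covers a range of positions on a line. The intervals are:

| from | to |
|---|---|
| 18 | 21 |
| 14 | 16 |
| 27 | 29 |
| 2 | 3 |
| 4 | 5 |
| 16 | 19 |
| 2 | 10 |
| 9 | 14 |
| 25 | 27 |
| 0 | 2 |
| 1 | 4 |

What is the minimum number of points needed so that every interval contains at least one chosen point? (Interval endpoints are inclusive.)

Process intervals by earliest right end; each time one isn't hit yet, stab at its right endpoint.
By right end: [0,2]  [2,3]  [1,4]  [4,5]  [2,10]  [9,14]  [14,16]  [16,19]  [18,21]  [25,27]  [27,29]
[0,2] uncovered → point at 2; [4,5] uncovered → point at 5; [9,14] uncovered → point at 14; [16,19] uncovered → point at 19; [25,27] uncovered → point at 27.
Points: 2, 5, 14, 19, 27 (5 total).

5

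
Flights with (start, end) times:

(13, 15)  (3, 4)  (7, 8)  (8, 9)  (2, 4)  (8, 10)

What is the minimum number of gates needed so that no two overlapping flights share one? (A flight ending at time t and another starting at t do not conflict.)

2

Events (time:±→running): 2:+→1 3:+→2 … peak 2.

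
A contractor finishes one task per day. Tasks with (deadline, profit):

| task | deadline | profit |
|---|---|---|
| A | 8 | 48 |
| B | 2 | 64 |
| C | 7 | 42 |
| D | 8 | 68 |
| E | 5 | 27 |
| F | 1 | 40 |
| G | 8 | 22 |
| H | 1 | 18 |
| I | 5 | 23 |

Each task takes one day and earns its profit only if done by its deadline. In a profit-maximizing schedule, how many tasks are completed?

8

Take jobs in profit order; each goes to the latest open slot no later than its deadline.
By profit: D(d8,68), B(d2,64), A(d8,48), C(d7,42), F(d1,40), E(d5,27), I(d5,23), G(d8,22), H(d1,18)
D→slot 8; B→slot 2; A→slot 7; C→slot 6; F→slot 1; E→slot 5; I→slot 4; G→slot 3; H skipped.
8 of 9 scheduled.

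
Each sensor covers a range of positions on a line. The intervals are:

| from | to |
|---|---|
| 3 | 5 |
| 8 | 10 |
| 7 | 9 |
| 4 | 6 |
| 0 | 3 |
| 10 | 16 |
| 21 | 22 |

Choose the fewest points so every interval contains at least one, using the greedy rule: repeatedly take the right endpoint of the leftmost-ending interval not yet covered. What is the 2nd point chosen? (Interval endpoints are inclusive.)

6

Sort by right endpoint; whenever an interval is uncovered, place a point at its right end.
By right end: [0,3]  [3,5]  [4,6]  [7,9]  [8,10]  [10,16]  [21,22]
[0,3] uncovered → point at 3; [4,6] uncovered → point at 6; [7,9] uncovered → point at 9; [10,16] uncovered → point at 16; [21,22] uncovered → point at 22.
Points: 3, 6, 9, 16, 22 (5 total).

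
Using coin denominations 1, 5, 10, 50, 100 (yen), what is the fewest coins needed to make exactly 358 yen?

Greedy: take as many of the largest coin as possible, then repeat with the remainder.
358 − 3×100→58 − 1×50→8 − 1×5→3 − 3×1→0
Total coins = 3 + 1 + 1 + 3 = 8

8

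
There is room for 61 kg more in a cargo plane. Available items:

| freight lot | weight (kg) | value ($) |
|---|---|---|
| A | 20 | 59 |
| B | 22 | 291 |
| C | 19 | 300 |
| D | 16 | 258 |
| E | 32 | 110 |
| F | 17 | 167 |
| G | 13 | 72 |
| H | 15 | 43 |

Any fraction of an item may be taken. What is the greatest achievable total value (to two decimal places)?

888.29

Sort by value per unit weight and fill in that order.
Ratios (sorted): D 16.12, C 15.79, B 13.23, F 9.82, G 5.54, E 3.44, A 2.95, H 2.87
take D (16 @ 258); take C (19 @ 300); take B (22 @ 291); take 4/17 of F → 39.29. Capacity used 61/61.
Total value = 888.29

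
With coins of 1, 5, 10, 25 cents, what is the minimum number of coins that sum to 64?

7

Use the largest denomination that fits, subtract, and repeat.
64 = 2×25 + 1×10 + 4×1
Total coins = 2 + 1 + 4 = 7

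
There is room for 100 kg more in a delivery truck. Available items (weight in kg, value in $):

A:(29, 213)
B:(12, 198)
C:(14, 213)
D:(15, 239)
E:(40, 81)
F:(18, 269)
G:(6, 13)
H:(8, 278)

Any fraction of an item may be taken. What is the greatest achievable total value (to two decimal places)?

Greedy by value/weight ratio, highest first.
Ratios (sorted): H 34.75, B 16.50, D 15.93, C 15.21, F 14.94, A 7.34, G 2.17, E 2.02
take H (8 @ 278); take B (12 @ 198); take D (15 @ 239); take C (14 @ 213); take F (18 @ 269); take A (29 @ 213); take 4/6 of G → 8.67. Capacity used 100/100.
Total value = 1418.67

1418.67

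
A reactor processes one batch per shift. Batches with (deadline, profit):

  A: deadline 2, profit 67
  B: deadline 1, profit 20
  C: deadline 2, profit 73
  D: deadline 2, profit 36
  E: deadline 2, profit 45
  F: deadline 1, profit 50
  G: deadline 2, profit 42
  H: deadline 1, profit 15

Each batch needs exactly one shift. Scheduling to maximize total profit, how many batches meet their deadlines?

Sort by profit descending; place each in the latest free slot ≤ its deadline.
By profit: C(d2,73), A(d2,67), F(d1,50), E(d2,45), G(d2,42), D(d2,36), B(d1,20), H(d1,15)
C→slot 2; A→slot 1; F skipped; E skipped; G skipped; D skipped; B skipped; H skipped.
2 of 8 scheduled.

2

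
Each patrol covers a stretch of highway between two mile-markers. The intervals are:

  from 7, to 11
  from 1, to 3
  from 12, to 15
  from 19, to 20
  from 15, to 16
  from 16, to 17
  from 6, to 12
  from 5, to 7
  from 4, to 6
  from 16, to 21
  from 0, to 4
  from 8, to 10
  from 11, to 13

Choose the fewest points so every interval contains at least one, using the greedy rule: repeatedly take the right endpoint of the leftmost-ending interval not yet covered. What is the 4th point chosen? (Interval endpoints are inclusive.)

Sorted: [1,3] [0,4] [4,6] [5,7] [8,10] [7,11] [6,12] [11,13] [12,15] [15,16] [16,17] [19,20] [16,21]
{[1,3],[0,4]} hit by 3; {[4,6],[5,7]} hit by 6; {[8,10],[7,11],[6,12]} hit by 10; {[11,13],[12,15]} hit by 13; {[15,16],[16,17]} hit by 16; {[19,20],[16,21]} hit by 20.
Points: 3, 6, 10, 13, 16, 20 (6 total).

13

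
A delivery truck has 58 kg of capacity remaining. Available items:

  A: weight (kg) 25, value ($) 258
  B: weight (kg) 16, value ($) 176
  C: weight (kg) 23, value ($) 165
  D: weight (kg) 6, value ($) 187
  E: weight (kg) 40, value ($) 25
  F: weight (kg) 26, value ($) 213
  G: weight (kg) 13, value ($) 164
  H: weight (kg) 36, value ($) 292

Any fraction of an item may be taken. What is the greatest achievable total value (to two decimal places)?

Ratios (sorted): D 31.17, G 12.62, B 11.00, A 10.32, F 8.19, H 8.11, C 7.17, E 0.62
take D (6 @ 187); take G (13 @ 164); take B (16 @ 176); take 23/25 of A → 237.36. Capacity used 58/58.
Total value = 764.36

764.36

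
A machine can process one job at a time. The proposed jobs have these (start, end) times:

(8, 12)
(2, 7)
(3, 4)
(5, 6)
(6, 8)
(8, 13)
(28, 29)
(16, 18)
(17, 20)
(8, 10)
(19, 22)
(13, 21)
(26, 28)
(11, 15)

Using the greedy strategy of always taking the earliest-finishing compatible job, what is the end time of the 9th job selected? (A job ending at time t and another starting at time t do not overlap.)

Sorted by end: (3,4)  (5,6)  (2,7)  (6,8)  (8,10)  (8,12)  (8,13)  (11,15)  (16,18)  (17,20)  (13,21)  (19,22)  (26,28)  (28,29)
take (3,4); take (5,6); skip (2,7); take (6,8); take (8,10); skip (8,12); skip (8,13); take (11,15); take (16,18); skip (13,21); take (19,22); take (26,28); take (28,29).
Selected: (3,4) (5,6) (6,8) (8,10) (11,15) (16,18) (19,22) (26,28) (28,29)

29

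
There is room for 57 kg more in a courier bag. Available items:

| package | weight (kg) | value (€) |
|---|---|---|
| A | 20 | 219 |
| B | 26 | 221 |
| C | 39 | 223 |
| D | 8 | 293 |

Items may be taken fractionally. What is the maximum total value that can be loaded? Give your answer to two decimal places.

Sort by value per unit weight and fill in that order.
Ratios (sorted): D 36.62, A 10.95, B 8.50, C 5.72
take D (8 @ 293); take A (20 @ 219); take B (26 @ 221); take 3/39 of C → 17.15. Capacity used 57/57.
Total value = 750.15

750.15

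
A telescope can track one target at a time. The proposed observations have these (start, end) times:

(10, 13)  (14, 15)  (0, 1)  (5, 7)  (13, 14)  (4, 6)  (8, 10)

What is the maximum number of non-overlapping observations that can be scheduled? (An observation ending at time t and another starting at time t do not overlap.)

6

Greedy by earliest finish: after sorting by end time, pick each interval compatible with the last pick.
By end time: (0,1), (4,6), (5,7), (8,10), (10,13), (13,14), (14,15).
Pick (0,1); next start ≥ 1 → (4,6); next start ≥ 6 → (8,10); next start ≥ 10 → (10,13); next start ≥ 13 → (13,14); next start ≥ 14 → (14,15).
Selected 6 observations.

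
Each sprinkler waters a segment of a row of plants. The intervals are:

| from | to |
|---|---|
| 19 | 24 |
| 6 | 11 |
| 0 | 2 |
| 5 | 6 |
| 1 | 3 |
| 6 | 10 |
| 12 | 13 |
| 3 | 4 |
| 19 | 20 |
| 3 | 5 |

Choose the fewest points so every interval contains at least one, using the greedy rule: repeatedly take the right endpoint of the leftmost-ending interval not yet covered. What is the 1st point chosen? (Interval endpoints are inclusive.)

2

Sorted: [0,2] [1,3] [3,4] [3,5] [5,6] [6,10] [6,11] [12,13] [19,20] [19,24]
{[0,2],[1,3]} hit by 2; {[3,4],[3,5]} hit by 4; {[5,6],[6,10],[6,11]} hit by 6; {[12,13]} hit by 13; {[19,20],[19,24]} hit by 20.
Points: 2, 4, 6, 13, 20 (5 total).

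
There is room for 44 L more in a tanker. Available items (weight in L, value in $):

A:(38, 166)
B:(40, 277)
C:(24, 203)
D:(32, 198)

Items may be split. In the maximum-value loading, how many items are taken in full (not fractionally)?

Greedy by value/weight ratio, highest first.
Order: C (203/24=8.46) > B (277/40=6.92) > D (198/32=6.19) > A (166/38=4.37)
Fill: take C (24 @ 203) → take 20/40 of B → 138.50; 44/44 used.
1 item(s) taken whole; one partial (take 20/40 of B).

1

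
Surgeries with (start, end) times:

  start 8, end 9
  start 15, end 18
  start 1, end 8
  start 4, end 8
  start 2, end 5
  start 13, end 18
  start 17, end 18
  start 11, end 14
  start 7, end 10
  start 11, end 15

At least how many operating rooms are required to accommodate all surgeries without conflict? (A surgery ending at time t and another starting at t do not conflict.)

Count concurrent intervals with a sweep; the peak is the room count.
starts: [1, 2, 4, 7, 8, 11, 11, 13, 15, 17]
ends:   [5, 8, 8, 9, 10, 14, 15, 18, 18, 18]
s1→1 s2→2 s4→3  — peak 3.

3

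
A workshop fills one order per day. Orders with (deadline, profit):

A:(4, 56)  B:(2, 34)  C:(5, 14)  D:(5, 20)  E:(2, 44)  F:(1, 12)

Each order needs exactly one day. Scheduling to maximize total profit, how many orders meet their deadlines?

By profit: A(d4,56), E(d2,44), B(d2,34), D(d5,20), C(d5,14), F(d1,12)
A→slot 4; E→slot 2; B→slot 1; D→slot 5; C→slot 3; F skipped.
5 of 6 scheduled.

5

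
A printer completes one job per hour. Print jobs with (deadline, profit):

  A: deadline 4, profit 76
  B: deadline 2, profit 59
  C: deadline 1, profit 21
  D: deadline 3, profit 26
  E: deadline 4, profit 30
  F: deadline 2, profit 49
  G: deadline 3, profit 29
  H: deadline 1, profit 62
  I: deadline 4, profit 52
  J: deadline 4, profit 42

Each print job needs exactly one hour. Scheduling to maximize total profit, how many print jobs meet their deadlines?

4

Sort by profit descending; place each in the latest free slot ≤ its deadline.
By profit: A(d4,76), H(d1,62), B(d2,59), I(d4,52), F(d2,49), J(d4,42), E(d4,30), G(d3,29), D(d3,26), C(d1,21)
A→slot 4; H→slot 1; B→slot 2; I→slot 3; F skipped; J skipped; E skipped; G skipped; D skipped; C skipped.
4 of 10 scheduled.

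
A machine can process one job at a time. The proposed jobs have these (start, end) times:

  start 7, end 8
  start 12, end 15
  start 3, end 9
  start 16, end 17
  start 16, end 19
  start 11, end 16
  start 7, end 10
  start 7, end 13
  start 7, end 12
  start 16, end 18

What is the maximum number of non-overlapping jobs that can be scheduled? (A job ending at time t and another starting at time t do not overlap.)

Greedy by earliest finish: after sorting by end time, pick each interval compatible with the last pick.
By end time: (7,8), (3,9), (7,10), (7,12), (7,13), (12,15), (11,16), (16,17), (16,18), (16,19).
Pick (7,8); next start ≥ 8 → (12,15); next start ≥ 15 → (16,17).
Selected 3 jobs.

3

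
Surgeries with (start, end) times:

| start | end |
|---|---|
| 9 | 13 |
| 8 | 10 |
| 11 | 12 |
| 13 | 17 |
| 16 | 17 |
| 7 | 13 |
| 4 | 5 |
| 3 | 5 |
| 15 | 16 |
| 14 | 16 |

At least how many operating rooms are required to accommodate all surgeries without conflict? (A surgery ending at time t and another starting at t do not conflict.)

Count concurrent intervals with a sweep; the peak is the room count.
Events (time:±→running): 3:+→1 4:+→2 5:-→1 5:-→0 7:+→1 8:+→2 9:+→3 … peak 3.

3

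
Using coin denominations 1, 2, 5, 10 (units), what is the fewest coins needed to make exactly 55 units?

Use the largest denomination that fits, subtract, and repeat.
55 = 5×10 + 1×5
Total coins = 5 + 1 = 6

6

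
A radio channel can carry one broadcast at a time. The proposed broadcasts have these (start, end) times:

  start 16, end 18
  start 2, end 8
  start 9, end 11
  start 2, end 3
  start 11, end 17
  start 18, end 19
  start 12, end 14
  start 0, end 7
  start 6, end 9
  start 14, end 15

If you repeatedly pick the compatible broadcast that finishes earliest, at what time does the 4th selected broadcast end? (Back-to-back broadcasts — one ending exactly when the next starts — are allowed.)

By end time: (2,3), (0,7), (2,8), (6,9), (9,11), (12,14), (14,15), (11,17), (16,18), (18,19).
Pick (2,3); next start ≥ 3 → (6,9); next start ≥ 9 → (9,11); next start ≥ 11 → (12,14); next start ≥ 14 → (14,15); next start ≥ 15 → (16,18); next start ≥ 18 → (18,19).
Selected: (2,3) (6,9) (9,11) (12,14) (14,15) (16,18) (18,19)

14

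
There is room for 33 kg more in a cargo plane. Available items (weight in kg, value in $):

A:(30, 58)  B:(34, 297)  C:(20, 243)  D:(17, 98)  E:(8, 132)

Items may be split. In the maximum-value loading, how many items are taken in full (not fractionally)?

Order: E (132/8=16.50) > C (243/20=12.15) > B (297/34=8.74) > D (98/17=5.76) > A (58/30=1.93)
Fill: take E (8 @ 132) → take C (20 @ 243) → take 5/34 of B → 43.68; 33/33 used.
2 item(s) taken whole; one partial (take 5/34 of B).

2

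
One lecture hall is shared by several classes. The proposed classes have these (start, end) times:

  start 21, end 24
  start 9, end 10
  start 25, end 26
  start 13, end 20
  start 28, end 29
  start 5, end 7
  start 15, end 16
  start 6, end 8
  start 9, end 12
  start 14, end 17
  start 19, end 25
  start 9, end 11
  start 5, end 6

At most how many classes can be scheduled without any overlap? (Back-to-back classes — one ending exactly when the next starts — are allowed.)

7

Sort by end time and greedily take each interval whose start is ≥ the last chosen end.
By end time: (5,6), (5,7), (6,8), (9,10), (9,11), (9,12), (15,16), (14,17), (13,20), (21,24), (19,25), (25,26), (28,29).
Pick (5,6); next start ≥ 6 → (6,8); next start ≥ 8 → (9,10); next start ≥ 10 → (15,16); next start ≥ 16 → (21,24); next start ≥ 24 → (25,26); next start ≥ 26 → (28,29).
Selected 7 classes.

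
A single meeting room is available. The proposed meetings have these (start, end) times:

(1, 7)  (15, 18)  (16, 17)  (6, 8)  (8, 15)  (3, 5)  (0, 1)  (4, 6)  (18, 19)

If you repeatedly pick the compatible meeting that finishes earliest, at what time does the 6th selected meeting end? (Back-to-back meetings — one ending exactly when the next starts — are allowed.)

19

By end time: (0,1), (3,5), (4,6), (1,7), (6,8), (8,15), (16,17), (15,18), (18,19).
Pick (0,1); next start ≥ 1 → (3,5); next start ≥ 5 → (6,8); next start ≥ 8 → (8,15); next start ≥ 15 → (16,17); next start ≥ 17 → (18,19).
Selected: (0,1) (3,5) (6,8) (8,15) (16,17) (18,19)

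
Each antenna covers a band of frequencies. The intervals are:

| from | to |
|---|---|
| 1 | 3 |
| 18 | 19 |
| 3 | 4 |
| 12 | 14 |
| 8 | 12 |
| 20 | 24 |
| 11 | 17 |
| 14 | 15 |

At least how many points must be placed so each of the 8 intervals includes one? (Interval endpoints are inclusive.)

By right end: [1,3]  [3,4]  [8,12]  [12,14]  [14,15]  [11,17]  [18,19]  [20,24]
[1,3] uncovered → point at 3; [8,12] uncovered → point at 12; [14,15] uncovered → point at 15; [18,19] uncovered → point at 19; [20,24] uncovered → point at 24.
Points: 3, 12, 15, 19, 24 (5 total).

5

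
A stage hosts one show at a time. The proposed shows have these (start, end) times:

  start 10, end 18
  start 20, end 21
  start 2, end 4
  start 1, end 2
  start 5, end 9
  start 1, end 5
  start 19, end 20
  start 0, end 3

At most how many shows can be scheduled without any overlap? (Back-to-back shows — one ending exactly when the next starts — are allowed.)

Sorted by end: (1,2)  (0,3)  (2,4)  (1,5)  (5,9)  (10,18)  (19,20)  (20,21)
take (1,2); take (2,4); take (5,9); take (10,18); take (19,20); take (20,21).
Selected 6 shows.

6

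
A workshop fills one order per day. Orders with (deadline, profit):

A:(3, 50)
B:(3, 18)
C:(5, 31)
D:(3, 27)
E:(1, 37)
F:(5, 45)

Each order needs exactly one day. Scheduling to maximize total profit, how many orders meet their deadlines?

Profit order: A=50 F=45 E=37 C=31 D=27 B=18
Assign: A→slot 3, F→slot 5, E→slot 1, C→slot 4, D→slot 2, B skipped.
Slots: [1:E] [2:D] [3:A] [4:C] [5:F]
5 of 6 scheduled.

5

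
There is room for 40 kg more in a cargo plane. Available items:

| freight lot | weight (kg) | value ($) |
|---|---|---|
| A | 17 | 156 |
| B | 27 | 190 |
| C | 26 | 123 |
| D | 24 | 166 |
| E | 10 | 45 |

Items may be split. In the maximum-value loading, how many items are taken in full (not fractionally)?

1

Sort by value per unit weight and fill in that order.
Ratios (sorted): A 9.18, B 7.04, D 6.92, C 4.73, E 4.50
take A (17 @ 156); take 23/27 of B → 161.85. Capacity used 40/40.
1 item(s) taken whole; one partial (take 23/27 of B).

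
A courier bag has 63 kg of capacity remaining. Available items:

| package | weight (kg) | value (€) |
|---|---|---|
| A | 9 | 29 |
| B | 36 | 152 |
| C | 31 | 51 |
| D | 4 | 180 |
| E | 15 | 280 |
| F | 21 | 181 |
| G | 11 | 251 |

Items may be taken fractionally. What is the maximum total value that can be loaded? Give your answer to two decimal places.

Ratios (sorted): D 45.00, G 22.82, E 18.67, F 8.62, B 4.22, A 3.22, C 1.65
take D (4 @ 180); take G (11 @ 251); take E (15 @ 280); take F (21 @ 181); take 12/36 of B → 50.67. Capacity used 63/63.
Total value = 942.67

942.67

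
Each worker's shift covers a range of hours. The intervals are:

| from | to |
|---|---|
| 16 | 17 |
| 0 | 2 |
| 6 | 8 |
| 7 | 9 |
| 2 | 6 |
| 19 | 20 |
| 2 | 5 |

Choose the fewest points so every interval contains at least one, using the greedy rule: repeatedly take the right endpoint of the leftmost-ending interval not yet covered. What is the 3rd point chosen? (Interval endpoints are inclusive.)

17

By right end: [0,2]  [2,5]  [2,6]  [6,8]  [7,9]  [16,17]  [19,20]
[0,2] uncovered → point at 2; [6,8] uncovered → point at 8; [16,17] uncovered → point at 17; [19,20] uncovered → point at 20.
Points: 2, 8, 17, 20 (4 total).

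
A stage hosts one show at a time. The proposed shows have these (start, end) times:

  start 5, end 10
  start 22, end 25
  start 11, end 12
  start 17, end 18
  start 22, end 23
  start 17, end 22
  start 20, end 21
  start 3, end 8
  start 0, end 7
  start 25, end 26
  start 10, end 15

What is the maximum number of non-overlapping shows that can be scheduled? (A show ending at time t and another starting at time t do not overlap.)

6

By end time: (0,7), (3,8), (5,10), (11,12), (10,15), (17,18), (20,21), (17,22), (22,23), (22,25), (25,26).
Pick (0,7); next start ≥ 7 → (11,12); next start ≥ 12 → (17,18); next start ≥ 18 → (20,21); next start ≥ 21 → (22,23); next start ≥ 23 → (25,26).
Selected 6 shows.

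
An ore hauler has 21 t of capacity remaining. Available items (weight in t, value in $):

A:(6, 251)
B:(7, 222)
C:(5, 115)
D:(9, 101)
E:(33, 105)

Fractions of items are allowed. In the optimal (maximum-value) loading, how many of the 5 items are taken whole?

Greedy by value/weight ratio, highest first.
Order: A (251/6=41.83) > B (222/7=31.71) > C (115/5=23.00) > D (101/9=11.22) > E (105/33=3.18)
Fill: take A (6 @ 251) → take B (7 @ 222) → take C (5 @ 115) → take 3/9 of D → 33.67; 21/21 used.
3 item(s) taken whole; one partial (take 3/9 of D).

3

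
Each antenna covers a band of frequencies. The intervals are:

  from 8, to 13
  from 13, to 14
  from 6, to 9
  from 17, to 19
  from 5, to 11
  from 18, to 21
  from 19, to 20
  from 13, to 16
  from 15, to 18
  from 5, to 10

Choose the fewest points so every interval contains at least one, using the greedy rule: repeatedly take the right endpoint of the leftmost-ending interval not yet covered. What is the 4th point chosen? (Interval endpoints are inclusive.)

By right end: [6,9]  [5,10]  [5,11]  [8,13]  [13,14]  [13,16]  [15,18]  [17,19]  [19,20]  [18,21]
[6,9] uncovered → point at 9; [13,14] uncovered → point at 14; [15,18] uncovered → point at 18; [19,20] uncovered → point at 20.
Points: 9, 14, 18, 20 (4 total).

20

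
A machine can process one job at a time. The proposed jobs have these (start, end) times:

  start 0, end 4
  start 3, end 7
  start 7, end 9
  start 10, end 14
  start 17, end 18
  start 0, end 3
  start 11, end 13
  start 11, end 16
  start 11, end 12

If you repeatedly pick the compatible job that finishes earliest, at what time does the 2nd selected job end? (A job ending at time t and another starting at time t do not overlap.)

7

By end time: (0,3), (0,4), (3,7), (7,9), (11,12), (11,13), (10,14), (11,16), (17,18).
Pick (0,3); next start ≥ 3 → (3,7); next start ≥ 7 → (7,9); next start ≥ 9 → (11,12); next start ≥ 12 → (17,18).
Selected: (0,3) (3,7) (7,9) (11,12) (17,18)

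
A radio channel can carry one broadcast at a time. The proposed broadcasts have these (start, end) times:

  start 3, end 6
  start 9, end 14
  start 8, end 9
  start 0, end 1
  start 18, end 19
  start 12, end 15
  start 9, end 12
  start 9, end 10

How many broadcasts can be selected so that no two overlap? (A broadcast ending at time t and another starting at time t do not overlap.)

Sort by end time and greedily take each interval whose start is ≥ the last chosen end.
By end time: (0,1), (3,6), (8,9), (9,10), (9,12), (9,14), (12,15), (18,19).
Pick (0,1); next start ≥ 1 → (3,6); next start ≥ 6 → (8,9); next start ≥ 9 → (9,10); next start ≥ 10 → (12,15); next start ≥ 15 → (18,19).
Selected 6 broadcasts.

6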